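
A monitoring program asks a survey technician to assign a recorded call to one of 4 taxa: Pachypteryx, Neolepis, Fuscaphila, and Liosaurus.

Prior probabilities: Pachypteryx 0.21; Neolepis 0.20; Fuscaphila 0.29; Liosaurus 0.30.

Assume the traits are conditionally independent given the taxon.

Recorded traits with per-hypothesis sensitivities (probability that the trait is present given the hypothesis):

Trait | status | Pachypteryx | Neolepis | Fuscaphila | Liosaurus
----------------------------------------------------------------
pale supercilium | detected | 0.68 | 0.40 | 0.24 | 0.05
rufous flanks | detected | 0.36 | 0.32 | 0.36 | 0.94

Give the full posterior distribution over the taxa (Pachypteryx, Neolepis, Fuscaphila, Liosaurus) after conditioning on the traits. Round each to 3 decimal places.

For each hypothesis, the unnormalized posterior weight is prior × product of the trait likelihoods:
  Pachypteryx: 0.21 × 0.68 × 0.36 = 0.051408
  Neolepis: 0.20 × 0.40 × 0.32 = 0.0256
  Fuscaphila: 0.29 × 0.24 × 0.36 = 0.025056
  Liosaurus: 0.30 × 0.05 × 0.94 = 0.0141
The unnormalized weights sum to 0.11616.
P(Pachypteryx | evidence) = 0.051408 / 0.11616 ≈ 0.443
P(Neolepis | evidence) = 0.0256 / 0.11616 ≈ 0.220
P(Fuscaphila | evidence) = 0.025056 / 0.11616 ≈ 0.216
P(Liosaurus | evidence) = 0.0141 / 0.11616 ≈ 0.121

0.443, 0.220, 0.216, 0.121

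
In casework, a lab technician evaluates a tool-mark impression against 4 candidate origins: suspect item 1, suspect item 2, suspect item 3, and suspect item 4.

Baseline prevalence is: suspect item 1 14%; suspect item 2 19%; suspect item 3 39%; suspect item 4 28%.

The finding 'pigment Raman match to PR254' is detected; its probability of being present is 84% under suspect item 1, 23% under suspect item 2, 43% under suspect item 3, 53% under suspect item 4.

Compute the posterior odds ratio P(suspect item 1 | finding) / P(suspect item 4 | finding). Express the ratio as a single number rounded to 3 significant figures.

Posterior odds equal prior odds times the likelihood ratio; only the two competing hypotheses matter.
  suspect item 1: 0.14 × 0.84 = 0.1176
  suspect item 4: 0.28 × 0.53 = 0.1484
Posterior odds = 0.1176 / 0.1484 ≈ 0.792.

0.792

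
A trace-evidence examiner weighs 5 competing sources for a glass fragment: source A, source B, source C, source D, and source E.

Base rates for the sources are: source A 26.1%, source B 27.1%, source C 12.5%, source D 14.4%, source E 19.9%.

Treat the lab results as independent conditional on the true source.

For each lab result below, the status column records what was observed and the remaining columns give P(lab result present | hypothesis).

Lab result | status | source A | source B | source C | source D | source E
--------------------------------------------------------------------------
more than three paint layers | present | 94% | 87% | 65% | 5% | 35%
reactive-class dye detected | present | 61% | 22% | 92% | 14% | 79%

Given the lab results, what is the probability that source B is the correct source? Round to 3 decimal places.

By Bayes' rule with conditional independence, the unnormalized weight for each hypothesis is prior × ∏ likelihoods:
  source A: 0.261 × 0.94 × 0.61 = 0.14966
  source B: 0.271 × 0.87 × 0.22 = 0.051869
  source C: 0.125 × 0.65 × 0.92 = 0.07475
  source D: 0.144 × 0.05 × 0.14 = 0.001008
  source E: 0.199 × 0.35 × 0.79 = 0.055024
Normalizing constant Z = 0.14966 + 0.051869 + 0.07475 + 0.001008 + 0.055024 = 0.33231.
P(source B | evidence) = 0.051869 / 0.33231 ≈ 0.156.

0.156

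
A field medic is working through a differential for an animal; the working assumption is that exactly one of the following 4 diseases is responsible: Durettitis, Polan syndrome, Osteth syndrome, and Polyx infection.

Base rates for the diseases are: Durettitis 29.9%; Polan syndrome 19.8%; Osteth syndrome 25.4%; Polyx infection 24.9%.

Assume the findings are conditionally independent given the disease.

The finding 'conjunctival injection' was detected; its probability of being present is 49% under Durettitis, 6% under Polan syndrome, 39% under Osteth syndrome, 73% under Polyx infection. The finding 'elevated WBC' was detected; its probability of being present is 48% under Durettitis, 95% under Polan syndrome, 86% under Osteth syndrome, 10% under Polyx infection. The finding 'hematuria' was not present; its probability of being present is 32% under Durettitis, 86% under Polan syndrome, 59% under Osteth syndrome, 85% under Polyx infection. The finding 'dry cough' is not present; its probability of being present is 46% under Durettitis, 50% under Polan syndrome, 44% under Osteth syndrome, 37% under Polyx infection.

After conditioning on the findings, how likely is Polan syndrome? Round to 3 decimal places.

0.016

By Bayes' rule with conditional independence, the unnormalized weight for each hypothesis is prior × ∏ likelihoods (using 1 − P(present | H) for each absent finding):
  Durettitis: 0.299 × 0.49 × 0.48 × (1 − 0.32) × (1 − 0.46) = 0.025823
  Polan syndrome: 0.198 × 0.06 × 0.95 × (1 − 0.86) × (1 − 0.50) = 0.00079002
  Osteth syndrome: 0.254 × 0.39 × 0.86 × (1 − 0.59) × (1 − 0.44) = 0.01956
  Polyx infection: 0.249 × 0.73 × 0.10 × (1 − 0.85) × (1 − 0.37) = 0.0017177
The unnormalized weights sum to 0.047891.
P(Polan syndrome | evidence) = 0.00079002 / 0.047891 ≈ 0.016.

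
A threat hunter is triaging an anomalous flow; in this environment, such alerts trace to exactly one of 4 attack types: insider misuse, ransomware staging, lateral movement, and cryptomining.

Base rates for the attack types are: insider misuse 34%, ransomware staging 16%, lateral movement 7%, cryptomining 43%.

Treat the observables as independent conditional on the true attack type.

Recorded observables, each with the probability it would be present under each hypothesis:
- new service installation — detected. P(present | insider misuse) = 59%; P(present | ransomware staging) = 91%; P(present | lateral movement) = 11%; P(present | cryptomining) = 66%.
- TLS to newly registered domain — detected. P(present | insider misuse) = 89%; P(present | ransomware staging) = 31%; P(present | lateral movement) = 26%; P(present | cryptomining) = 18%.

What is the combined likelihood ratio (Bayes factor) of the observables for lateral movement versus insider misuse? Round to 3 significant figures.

The Bayes factor is the ratio of the joint likelihoods of the observable pattern under the two hypotheses.
  lateral movement: 0.11 × 0.26 = 0.0286
  insider misuse: 0.59 × 0.89 = 0.5251
Bayes factor = 0.0286 / 0.5251 ≈ 0.0545

0.0545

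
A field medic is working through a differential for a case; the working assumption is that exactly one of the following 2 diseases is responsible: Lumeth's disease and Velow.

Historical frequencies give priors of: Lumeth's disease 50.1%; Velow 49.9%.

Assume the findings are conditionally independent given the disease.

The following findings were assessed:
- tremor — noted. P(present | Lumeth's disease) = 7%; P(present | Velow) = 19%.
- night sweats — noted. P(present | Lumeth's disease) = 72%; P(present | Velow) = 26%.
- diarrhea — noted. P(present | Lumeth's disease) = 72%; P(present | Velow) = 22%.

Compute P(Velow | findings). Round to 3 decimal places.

By Bayes' rule with conditional independence, the unnormalized weight for each hypothesis is prior × ∏ likelihoods:
  Lumeth's disease: 0.501 × 0.07 × 0.72 × 0.72 = 0.01818
  Velow: 0.499 × 0.19 × 0.26 × 0.22 = 0.0054231
Normalizing constant Z = 0.01818 + 0.0054231 = 0.023603.
P(Velow | evidence) = 0.0054231 / 0.023603 ≈ 0.230.

0.230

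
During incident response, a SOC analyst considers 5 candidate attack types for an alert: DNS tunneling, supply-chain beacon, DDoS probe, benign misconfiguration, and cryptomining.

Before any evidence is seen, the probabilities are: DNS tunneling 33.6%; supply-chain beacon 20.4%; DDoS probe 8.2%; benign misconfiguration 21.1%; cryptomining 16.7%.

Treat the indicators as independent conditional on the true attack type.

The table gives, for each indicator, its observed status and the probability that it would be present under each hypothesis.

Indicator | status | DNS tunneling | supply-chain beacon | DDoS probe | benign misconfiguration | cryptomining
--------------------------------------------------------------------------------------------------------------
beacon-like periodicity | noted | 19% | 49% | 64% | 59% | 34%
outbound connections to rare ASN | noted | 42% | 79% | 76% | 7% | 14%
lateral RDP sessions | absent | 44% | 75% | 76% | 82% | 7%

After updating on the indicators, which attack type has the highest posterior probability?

supply-chain beacon

For each hypothesis, the unnormalized posterior weight is prior × product of the indicator likelihoods (using 1 − P(present | H) for each absent indicator):
  DNS tunneling: 0.336 × 0.19 × 0.42 × (1 − 0.44) = 0.015015
  supply-chain beacon: 0.204 × 0.49 × 0.79 × (1 − 0.75) = 0.019742
  DDoS probe: 0.082 × 0.64 × 0.76 × (1 − 0.76) = 0.0095724
  benign misconfiguration: 0.211 × 0.59 × 0.07 × (1 − 0.82) = 0.0015686
  cryptomining: 0.167 × 0.34 × 0.14 × (1 − 0.07) = 0.0073928
The unnormalized weights sum to 0.053291.
P(DNS tunneling | evidence) ≈ 0.015015 / 0.053291 ≈ 0.282
P(supply-chain beacon | evidence) ≈ 0.019742 / 0.053291 ≈ 0.370
P(DDoS probe | evidence) ≈ 0.0095724 / 0.053291 ≈ 0.180
P(benign misconfiguration | evidence) ≈ 0.0015686 / 0.053291 ≈ 0.029
P(cryptomining | evidence) ≈ 0.0073928 / 0.053291 ≈ 0.139
The largest is 0.370, so supply-chain beacon is most probable.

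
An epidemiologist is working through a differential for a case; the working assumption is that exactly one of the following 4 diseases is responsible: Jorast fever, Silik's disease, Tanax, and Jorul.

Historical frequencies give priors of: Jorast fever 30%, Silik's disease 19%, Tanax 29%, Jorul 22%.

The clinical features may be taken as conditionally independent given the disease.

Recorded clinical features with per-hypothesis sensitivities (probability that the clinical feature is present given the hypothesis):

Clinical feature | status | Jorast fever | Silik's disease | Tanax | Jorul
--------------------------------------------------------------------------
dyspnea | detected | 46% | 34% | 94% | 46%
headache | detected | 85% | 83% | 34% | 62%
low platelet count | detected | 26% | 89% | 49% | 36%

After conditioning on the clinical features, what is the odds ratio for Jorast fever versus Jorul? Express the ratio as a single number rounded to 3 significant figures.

1.35

Posterior odds equal prior odds times the likelihood ratio; only the two competing hypotheses matter.
  Jorast fever: 0.30 × 0.46 × 0.85 × 0.26 = 0.030498
  Jorul: 0.22 × 0.46 × 0.62 × 0.36 = 0.022588
Odds(Jorast fever : Jorul) = 0.030498 / 0.022588 ≈ 1.35.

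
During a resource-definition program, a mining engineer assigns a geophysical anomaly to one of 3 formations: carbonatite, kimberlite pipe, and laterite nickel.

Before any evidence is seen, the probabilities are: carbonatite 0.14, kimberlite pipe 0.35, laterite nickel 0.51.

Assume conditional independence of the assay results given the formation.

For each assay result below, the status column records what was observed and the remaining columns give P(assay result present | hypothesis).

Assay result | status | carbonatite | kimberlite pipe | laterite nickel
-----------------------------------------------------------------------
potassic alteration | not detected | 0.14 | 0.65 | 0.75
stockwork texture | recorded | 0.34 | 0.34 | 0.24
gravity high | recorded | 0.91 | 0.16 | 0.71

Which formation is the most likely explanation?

By Bayes' rule with conditional independence, the unnormalized weight for each hypothesis is prior × ∏ likelihoods (using 1 − P(present | H) for each absent assay result):
  carbonatite: 0.14 × (1 − 0.14) × 0.34 × 0.91 = 0.037252
  kimberlite pipe: 0.35 × (1 − 0.65) × 0.34 × 0.16 = 0.006664
  laterite nickel: 0.51 × (1 − 0.75) × 0.24 × 0.71 = 0.021726
Marginal likelihood of the evidence = 0.065642.
P(carbonatite | evidence) ≈ 0.037252 / 0.065642 ≈ 0.568
P(kimberlite pipe | evidence) ≈ 0.006664 / 0.065642 ≈ 0.102
P(laterite nickel | evidence) ≈ 0.021726 / 0.065642 ≈ 0.331
The largest is 0.568, so carbonatite is most probable.

carbonatite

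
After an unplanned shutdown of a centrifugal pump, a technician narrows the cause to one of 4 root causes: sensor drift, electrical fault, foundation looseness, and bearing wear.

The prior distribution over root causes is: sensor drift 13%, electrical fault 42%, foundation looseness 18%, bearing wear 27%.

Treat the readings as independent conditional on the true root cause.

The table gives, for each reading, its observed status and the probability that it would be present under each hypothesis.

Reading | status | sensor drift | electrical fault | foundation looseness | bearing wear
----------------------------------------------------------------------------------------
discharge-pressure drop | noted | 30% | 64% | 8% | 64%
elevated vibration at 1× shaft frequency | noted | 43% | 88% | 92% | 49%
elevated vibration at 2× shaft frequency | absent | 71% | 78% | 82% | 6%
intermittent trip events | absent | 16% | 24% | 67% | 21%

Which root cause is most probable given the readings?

Multiply each prior by the joint likelihood of the reading pattern (using 1 − P(present | H) for each absent reading):
  sensor drift: 0.13 × 0.30 × 0.43 × (1 − 0.71) × (1 − 0.16) = 0.0040852
  electrical fault: 0.42 × 0.64 × 0.88 × (1 − 0.78) × (1 − 0.24) = 0.03955
  foundation looseness: 0.18 × 0.08 × 0.92 × (1 − 0.82) × (1 − 0.67) = 0.00078693
  bearing wear: 0.27 × 0.64 × 0.49 × (1 − 0.06) × (1 − 0.21) = 0.062877
Normalizing constant Z = 0.0040852 + 0.03955 + 0.00078693 + 0.062877 = 0.1073.
P(sensor drift | evidence) ≈ 0.0040852 / 0.1073 ≈ 0.038
P(electrical fault | evidence) ≈ 0.03955 / 0.1073 ≈ 0.369
P(foundation looseness | evidence) ≈ 0.00078693 / 0.1073 ≈ 0.007
P(bearing wear | evidence) ≈ 0.062877 / 0.1073 ≈ 0.586
The largest is 0.586, so bearing wear is most probable.

bearing wear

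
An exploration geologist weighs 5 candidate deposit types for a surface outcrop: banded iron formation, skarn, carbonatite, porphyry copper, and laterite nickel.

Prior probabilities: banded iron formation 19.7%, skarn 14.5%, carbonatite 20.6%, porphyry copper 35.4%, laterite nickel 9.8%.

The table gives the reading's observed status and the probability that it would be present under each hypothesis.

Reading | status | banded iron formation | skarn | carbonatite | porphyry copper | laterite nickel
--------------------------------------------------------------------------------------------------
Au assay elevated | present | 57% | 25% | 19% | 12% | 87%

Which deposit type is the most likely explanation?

banded iron formation

By Bayes' rule, the unnormalized weight for each hypothesis is prior × likelihood:
  banded iron formation: 0.197 × 0.57 = 0.11229
  skarn: 0.145 × 0.25 = 0.03625
  carbonatite: 0.206 × 0.19 = 0.03914
  porphyry copper: 0.354 × 0.12 = 0.04248
  laterite nickel: 0.098 × 0.87 = 0.08526
Marginal likelihood of the evidence = 0.31542.
P(banded iron formation | evidence) ≈ 0.11229 / 0.31542 ≈ 0.356
P(skarn | evidence) ≈ 0.03625 / 0.31542 ≈ 0.115
P(carbonatite | evidence) ≈ 0.03914 / 0.31542 ≈ 0.124
P(porphyry copper | evidence) ≈ 0.04248 / 0.31542 ≈ 0.135
P(laterite nickel | evidence) ≈ 0.08526 / 0.31542 ≈ 0.270
The largest is 0.356, so banded iron formation is most probable.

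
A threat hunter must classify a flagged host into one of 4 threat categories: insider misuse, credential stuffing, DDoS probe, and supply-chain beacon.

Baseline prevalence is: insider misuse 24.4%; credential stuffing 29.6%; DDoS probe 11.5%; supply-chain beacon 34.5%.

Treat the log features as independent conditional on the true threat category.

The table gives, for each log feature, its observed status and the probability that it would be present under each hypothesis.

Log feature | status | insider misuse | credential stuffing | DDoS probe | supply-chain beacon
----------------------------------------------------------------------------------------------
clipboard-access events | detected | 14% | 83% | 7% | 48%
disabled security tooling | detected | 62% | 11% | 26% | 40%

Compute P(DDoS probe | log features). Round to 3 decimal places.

Multiply each prior by the joint likelihood of the log feature pattern:
  insider misuse: 0.244 × 0.14 × 0.62 = 0.021179
  credential stuffing: 0.296 × 0.83 × 0.11 = 0.027025
  DDoS probe: 0.115 × 0.07 × 0.26 = 0.002093
  supply-chain beacon: 0.345 × 0.48 × 0.40 = 0.06624
Normalizing constant Z = 0.021179 + 0.027025 + 0.002093 + 0.06624 = 0.11654.
P(DDoS probe | evidence) = 0.002093 / 0.11654 ≈ 0.018.

0.018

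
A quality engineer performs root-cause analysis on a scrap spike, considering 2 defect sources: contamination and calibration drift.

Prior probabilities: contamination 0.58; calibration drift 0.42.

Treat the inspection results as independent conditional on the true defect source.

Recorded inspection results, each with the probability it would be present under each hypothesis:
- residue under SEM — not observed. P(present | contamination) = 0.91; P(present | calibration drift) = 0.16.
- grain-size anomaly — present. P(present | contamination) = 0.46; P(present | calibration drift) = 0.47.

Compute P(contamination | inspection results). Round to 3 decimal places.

0.126

For each hypothesis, the unnormalized posterior weight is prior × product of the inspection result likelihoods (using 1 − P(present | H) for each absent inspection result):
  contamination: 0.58 × (1 − 0.91) × 0.46 = 0.024012
  calibration drift: 0.42 × (1 − 0.16) × 0.47 = 0.16582
Marginal likelihood of the evidence = 0.18983.
P(contamination | evidence) = 0.024012 / 0.18983 ≈ 0.126.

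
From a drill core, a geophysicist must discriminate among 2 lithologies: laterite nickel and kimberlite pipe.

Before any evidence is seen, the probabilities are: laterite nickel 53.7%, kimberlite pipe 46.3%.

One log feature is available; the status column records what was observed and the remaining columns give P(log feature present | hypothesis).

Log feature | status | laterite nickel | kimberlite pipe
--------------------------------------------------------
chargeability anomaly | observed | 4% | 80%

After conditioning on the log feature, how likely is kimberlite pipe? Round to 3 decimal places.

0.945

For each hypothesis, the unnormalized posterior weight is prior × likelihood:
  laterite nickel: 0.537 × 0.04 = 0.02148
  kimberlite pipe: 0.463 × 0.80 = 0.3704
Normalizing constant Z = 0.02148 + 0.3704 = 0.39188.
P(kimberlite pipe | evidence) = 0.3704 / 0.39188 ≈ 0.945.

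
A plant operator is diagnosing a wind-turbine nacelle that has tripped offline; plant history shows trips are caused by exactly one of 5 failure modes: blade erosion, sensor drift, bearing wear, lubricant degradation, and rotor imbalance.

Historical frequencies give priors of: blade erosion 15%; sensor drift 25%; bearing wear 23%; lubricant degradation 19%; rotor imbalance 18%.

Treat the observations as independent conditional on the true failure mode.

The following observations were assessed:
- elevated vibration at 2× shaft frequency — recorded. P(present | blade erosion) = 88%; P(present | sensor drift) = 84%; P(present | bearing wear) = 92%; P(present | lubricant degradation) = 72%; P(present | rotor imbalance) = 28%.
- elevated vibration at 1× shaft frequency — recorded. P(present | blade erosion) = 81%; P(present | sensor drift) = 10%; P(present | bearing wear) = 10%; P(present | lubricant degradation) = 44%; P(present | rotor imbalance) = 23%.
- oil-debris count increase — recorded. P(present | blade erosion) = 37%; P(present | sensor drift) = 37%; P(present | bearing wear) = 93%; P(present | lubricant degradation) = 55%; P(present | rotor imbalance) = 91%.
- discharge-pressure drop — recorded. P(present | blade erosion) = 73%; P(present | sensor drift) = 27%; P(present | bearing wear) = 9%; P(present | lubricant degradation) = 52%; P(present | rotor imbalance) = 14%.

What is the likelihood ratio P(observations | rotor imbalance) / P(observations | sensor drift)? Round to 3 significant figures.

Joint likelihood of the evidence pattern under each hypothesis:
  rotor imbalance: 0.28 × 0.23 × 0.91 × 0.14 = 0.0082046
  sensor drift: 0.84 × 0.10 × 0.37 × 0.27 = 0.0083916
Bayes factor = 0.0082046 / 0.0083916 ≈ 0.978

0.978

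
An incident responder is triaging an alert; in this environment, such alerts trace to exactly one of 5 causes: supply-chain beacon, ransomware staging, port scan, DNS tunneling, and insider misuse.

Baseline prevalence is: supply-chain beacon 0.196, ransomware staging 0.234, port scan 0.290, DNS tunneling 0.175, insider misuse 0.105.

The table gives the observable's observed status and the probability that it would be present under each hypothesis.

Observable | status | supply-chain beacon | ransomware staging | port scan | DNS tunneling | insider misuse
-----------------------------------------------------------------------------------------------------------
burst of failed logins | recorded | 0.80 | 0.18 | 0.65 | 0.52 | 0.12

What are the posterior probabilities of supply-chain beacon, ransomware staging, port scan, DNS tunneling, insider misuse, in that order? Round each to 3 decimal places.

0.319, 0.086, 0.384, 0.185, 0.026

Multiply each prior by the likelihood of the observable:
  supply-chain beacon: 0.196 × 0.80 = 0.1568
  ransomware staging: 0.234 × 0.18 = 0.04212
  port scan: 0.290 × 0.65 = 0.1885
  DNS tunneling: 0.175 × 0.52 = 0.091
  insider misuse: 0.105 × 0.12 = 0.0126
The unnormalized weights sum to 0.49102.
P(supply-chain beacon | evidence) = 0.1568 / 0.49102 ≈ 0.319
P(ransomware staging | evidence) = 0.04212 / 0.49102 ≈ 0.086
P(port scan | evidence) = 0.1885 / 0.49102 ≈ 0.384
P(DNS tunneling | evidence) = 0.091 / 0.49102 ≈ 0.185
P(insider misuse | evidence) = 0.0126 / 0.49102 ≈ 0.026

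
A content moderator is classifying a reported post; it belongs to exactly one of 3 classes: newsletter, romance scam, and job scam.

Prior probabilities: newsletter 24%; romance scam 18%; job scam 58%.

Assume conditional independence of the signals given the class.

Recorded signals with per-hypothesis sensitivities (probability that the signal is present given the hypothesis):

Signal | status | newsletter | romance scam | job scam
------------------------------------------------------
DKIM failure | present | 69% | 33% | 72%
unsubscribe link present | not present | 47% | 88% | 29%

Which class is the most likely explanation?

Multiply each prior by the joint likelihood of the signal pattern (using 1 − P(present | H) for each absent signal):
  newsletter: 0.24 × 0.69 × (1 − 0.47) = 0.087768
  romance scam: 0.18 × 0.33 × (1 − 0.88) = 0.007128
  job scam: 0.58 × 0.72 × (1 − 0.29) = 0.2965
Normalizing constant Z = 0.087768 + 0.007128 + 0.2965 = 0.39139.
P(newsletter | evidence) ≈ 0.087768 / 0.39139 ≈ 0.224
P(romance scam | evidence) ≈ 0.007128 / 0.39139 ≈ 0.018
P(job scam | evidence) ≈ 0.2965 / 0.39139 ≈ 0.758
The largest is 0.758, so job scam is most probable.

job scam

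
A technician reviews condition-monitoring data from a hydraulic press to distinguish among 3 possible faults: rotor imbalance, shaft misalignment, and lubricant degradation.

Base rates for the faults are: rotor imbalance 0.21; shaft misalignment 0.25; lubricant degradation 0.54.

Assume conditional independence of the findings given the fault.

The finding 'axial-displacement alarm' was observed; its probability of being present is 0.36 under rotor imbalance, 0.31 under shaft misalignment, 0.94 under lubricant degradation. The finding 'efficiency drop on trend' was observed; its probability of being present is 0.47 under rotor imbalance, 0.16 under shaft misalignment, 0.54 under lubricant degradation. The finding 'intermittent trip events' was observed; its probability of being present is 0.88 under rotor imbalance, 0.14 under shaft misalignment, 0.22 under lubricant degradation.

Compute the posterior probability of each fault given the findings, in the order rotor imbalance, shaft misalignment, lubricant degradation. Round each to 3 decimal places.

0.335, 0.019, 0.646

By Bayes' rule with conditional independence, the unnormalized weight for each hypothesis is prior × ∏ likelihoods:
  rotor imbalance: 0.21 × 0.36 × 0.47 × 0.88 = 0.031268
  shaft misalignment: 0.25 × 0.31 × 0.16 × 0.14 = 0.001736
  lubricant degradation: 0.54 × 0.94 × 0.54 × 0.22 = 0.060303
Normalizing constant Z = 0.031268 + 0.001736 + 0.060303 = 0.093307.
P(rotor imbalance | evidence) = 0.031268 / 0.093307 ≈ 0.335
P(shaft misalignment | evidence) = 0.001736 / 0.093307 ≈ 0.019
P(lubricant degradation | evidence) = 0.060303 / 0.093307 ≈ 0.646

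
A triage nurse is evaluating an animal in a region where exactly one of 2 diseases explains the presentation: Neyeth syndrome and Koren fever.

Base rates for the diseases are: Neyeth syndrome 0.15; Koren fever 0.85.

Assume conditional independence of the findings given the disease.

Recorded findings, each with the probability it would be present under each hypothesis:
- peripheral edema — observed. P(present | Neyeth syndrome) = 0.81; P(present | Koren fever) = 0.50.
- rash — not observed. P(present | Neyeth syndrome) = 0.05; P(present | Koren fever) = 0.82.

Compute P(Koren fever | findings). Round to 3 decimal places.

For each hypothesis, the unnormalized posterior weight is prior × product of the finding likelihoods (using 1 − P(present | H) for each absent finding):
  Neyeth syndrome: 0.15 × 0.81 × (1 − 0.05) = 0.11542
  Koren fever: 0.85 × 0.50 × (1 − 0.82) = 0.0765
The unnormalized weights sum to 0.19193.
P(Koren fever | evidence) = 0.0765 / 0.19193 ≈ 0.399.

0.399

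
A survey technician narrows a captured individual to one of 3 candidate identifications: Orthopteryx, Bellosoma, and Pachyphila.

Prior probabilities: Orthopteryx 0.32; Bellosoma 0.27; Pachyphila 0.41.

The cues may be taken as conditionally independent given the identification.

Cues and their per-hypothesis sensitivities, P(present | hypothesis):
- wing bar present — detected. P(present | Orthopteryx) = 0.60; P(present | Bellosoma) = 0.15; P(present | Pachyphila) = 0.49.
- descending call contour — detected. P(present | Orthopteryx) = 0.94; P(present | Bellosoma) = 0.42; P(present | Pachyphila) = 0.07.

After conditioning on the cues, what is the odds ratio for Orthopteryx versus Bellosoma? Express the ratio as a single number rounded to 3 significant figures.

10.6

Unnormalized posterior weight (prior times the cue likelihoods) for each of the two hypotheses:
  Orthopteryx: 0.32 × 0.60 × 0.94 = 0.18048
  Bellosoma: 0.27 × 0.15 × 0.42 = 0.01701
Posterior odds = 0.18048 / 0.01701 ≈ 10.6.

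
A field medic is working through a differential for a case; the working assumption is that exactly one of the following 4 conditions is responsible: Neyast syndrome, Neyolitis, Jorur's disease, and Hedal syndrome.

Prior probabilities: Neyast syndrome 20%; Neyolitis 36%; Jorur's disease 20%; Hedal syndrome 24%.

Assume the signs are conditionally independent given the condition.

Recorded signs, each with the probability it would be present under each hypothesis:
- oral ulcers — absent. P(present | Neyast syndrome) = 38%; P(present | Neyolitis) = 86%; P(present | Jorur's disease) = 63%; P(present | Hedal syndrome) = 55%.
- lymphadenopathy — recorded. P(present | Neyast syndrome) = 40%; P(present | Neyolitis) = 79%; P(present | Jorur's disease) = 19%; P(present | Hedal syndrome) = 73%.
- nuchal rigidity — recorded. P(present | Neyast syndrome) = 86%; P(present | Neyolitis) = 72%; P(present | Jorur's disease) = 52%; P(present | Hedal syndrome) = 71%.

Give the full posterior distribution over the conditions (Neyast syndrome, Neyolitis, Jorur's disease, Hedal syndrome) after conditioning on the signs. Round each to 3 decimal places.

0.317, 0.213, 0.054, 0.416

For each hypothesis, the unnormalized posterior weight is prior × product of the sign likelihoods (using 1 − P(present | H) for each absent sign):
  Neyast syndrome: 0.20 × (1 − 0.38) × 0.40 × 0.86 = 0.042656
  Neyolitis: 0.36 × (1 − 0.86) × 0.79 × 0.72 = 0.028668
  Jorur's disease: 0.20 × (1 − 0.63) × 0.19 × 0.52 = 0.0073112
  Hedal syndrome: 0.24 × (1 − 0.55) × 0.73 × 0.71 = 0.055976
Marginal likelihood of the evidence = 0.13461.
P(Neyast syndrome | evidence) = 0.042656 / 0.13461 ≈ 0.317
P(Neyolitis | evidence) = 0.028668 / 0.13461 ≈ 0.213
P(Jorur's disease | evidence) = 0.0073112 / 0.13461 ≈ 0.054
P(Hedal syndrome | evidence) = 0.055976 / 0.13461 ≈ 0.416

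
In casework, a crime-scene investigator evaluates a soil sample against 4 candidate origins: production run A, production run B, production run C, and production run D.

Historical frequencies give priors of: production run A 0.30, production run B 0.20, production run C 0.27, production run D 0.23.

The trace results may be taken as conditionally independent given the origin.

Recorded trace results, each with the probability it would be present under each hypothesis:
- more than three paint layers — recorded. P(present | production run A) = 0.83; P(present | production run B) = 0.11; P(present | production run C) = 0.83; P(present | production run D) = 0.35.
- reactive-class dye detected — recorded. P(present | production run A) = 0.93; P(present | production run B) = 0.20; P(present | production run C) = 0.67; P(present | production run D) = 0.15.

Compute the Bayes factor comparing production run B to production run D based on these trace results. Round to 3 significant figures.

0.419

Joint likelihood of the trace result pattern under each hypothesis:
  production run B: 0.11 × 0.20 = 0.022
  production run D: 0.35 × 0.15 = 0.0525
Bayes factor = 0.022 / 0.0525 ≈ 0.419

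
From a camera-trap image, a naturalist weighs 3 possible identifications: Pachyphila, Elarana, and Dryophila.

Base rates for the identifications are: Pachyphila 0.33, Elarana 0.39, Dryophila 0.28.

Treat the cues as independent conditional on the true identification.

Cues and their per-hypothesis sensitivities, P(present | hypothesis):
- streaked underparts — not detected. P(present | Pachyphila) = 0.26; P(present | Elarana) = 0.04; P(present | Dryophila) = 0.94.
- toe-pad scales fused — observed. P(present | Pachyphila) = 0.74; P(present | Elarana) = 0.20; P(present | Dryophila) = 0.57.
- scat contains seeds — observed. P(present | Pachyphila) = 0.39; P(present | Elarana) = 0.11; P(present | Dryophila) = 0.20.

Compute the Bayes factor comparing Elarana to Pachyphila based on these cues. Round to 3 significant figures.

0.0989

Joint likelihood of the cue pattern under each hypothesis (using 1 − P(present | H) for each absent cue):
  Elarana: (1 − 0.04) × 0.20 × 0.11 = 0.02112
  Pachyphila: (1 − 0.26) × 0.74 × 0.39 = 0.21356
Bayes factor = 0.02112 / 0.21356 ≈ 0.0989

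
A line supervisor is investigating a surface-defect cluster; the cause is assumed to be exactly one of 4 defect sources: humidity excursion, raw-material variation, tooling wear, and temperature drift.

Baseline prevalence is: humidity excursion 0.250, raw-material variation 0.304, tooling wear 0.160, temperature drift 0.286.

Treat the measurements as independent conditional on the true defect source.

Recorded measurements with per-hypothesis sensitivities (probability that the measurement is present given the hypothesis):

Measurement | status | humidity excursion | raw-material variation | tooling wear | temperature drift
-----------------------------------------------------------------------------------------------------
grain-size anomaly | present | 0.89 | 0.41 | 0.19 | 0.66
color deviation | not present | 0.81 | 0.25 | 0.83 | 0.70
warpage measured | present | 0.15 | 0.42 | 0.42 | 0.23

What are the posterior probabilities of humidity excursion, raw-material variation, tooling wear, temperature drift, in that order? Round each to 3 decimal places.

0.104, 0.646, 0.036, 0.214

Multiply each prior by the joint likelihood of the measurement pattern (using 1 − P(present | H) for each absent measurement):
  humidity excursion: 0.250 × 0.89 × (1 − 0.81) × 0.15 = 0.0063412
  raw-material variation: 0.304 × 0.41 × (1 − 0.25) × 0.42 = 0.039262
  tooling wear: 0.160 × 0.19 × (1 − 0.83) × 0.42 = 0.0021706
  temperature drift: 0.286 × 0.66 × (1 − 0.70) × 0.23 = 0.013024
Marginal likelihood of the evidence = 0.060798.
P(humidity excursion | evidence) = 0.0063412 / 0.060798 ≈ 0.104
P(raw-material variation | evidence) = 0.039262 / 0.060798 ≈ 0.646
P(tooling wear | evidence) = 0.0021706 / 0.060798 ≈ 0.036
P(temperature drift | evidence) = 0.013024 / 0.060798 ≈ 0.214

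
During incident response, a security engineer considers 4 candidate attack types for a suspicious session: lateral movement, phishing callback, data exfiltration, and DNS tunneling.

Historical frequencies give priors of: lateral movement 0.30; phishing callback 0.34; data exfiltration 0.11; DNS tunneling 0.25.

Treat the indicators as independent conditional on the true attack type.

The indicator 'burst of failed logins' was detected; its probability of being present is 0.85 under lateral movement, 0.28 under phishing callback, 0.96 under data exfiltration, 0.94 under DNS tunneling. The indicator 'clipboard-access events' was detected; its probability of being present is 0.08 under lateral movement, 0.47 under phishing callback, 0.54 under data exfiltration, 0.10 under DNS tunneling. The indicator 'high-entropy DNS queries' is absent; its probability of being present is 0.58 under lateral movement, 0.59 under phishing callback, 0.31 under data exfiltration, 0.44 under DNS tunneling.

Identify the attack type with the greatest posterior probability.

data exfiltration

For each hypothesis, the unnormalized posterior weight is prior × product of the indicator likelihoods (using 1 − P(present | H) for each absent indicator):
  lateral movement: 0.30 × 0.85 × 0.08 × (1 − 0.58) = 0.008568
  phishing callback: 0.34 × 0.28 × 0.47 × (1 − 0.59) = 0.018345
  data exfiltration: 0.11 × 0.96 × 0.54 × (1 − 0.31) = 0.039347
  DNS tunneling: 0.25 × 0.94 × 0.10 × (1 − 0.44) = 0.01316
The unnormalized weights sum to 0.07942.
P(lateral movement | evidence) ≈ 0.008568 / 0.07942 ≈ 0.108
P(phishing callback | evidence) ≈ 0.018345 / 0.07942 ≈ 0.231
P(data exfiltration | evidence) ≈ 0.039347 / 0.07942 ≈ 0.495
P(DNS tunneling | evidence) ≈ 0.01316 / 0.07942 ≈ 0.166
The largest is 0.495, so data exfiltration is most probable.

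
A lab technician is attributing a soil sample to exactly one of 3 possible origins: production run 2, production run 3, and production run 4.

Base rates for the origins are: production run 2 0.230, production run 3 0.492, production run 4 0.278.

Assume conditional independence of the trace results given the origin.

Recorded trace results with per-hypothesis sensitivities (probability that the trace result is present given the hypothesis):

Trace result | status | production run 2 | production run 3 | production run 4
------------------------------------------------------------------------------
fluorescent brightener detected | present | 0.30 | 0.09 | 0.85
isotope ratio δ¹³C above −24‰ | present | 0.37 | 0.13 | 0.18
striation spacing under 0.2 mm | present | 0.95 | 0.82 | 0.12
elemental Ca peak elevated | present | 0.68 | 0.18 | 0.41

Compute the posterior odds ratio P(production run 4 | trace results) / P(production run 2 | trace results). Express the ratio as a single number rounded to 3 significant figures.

The normalizing constant cancels in an odds ratio, so compute prior × likelihood for the two hypotheses only:
  production run 4: 0.278 × 0.85 × 0.18 × 0.12 × 0.41 = 0.0020927
  production run 2: 0.230 × 0.30 × 0.37 × 0.95 × 0.68 = 0.016492
Posterior odds = 0.0020927 / 0.016492 ≈ 0.127.

0.127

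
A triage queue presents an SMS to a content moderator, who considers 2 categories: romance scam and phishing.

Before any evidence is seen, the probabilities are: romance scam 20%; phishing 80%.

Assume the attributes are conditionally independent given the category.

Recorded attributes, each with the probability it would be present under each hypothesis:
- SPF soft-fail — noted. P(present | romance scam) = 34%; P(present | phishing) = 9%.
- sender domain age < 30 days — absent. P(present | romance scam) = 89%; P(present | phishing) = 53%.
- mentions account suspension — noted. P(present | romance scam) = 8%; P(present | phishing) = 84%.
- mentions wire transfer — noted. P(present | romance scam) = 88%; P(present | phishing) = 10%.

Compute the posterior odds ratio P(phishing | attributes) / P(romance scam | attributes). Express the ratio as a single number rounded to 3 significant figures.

Posterior odds equal prior odds times the likelihood ratio; only the two competing hypotheses matter (using 1 − P(present | H) for each absent attribute).
  phishing: 0.80 × 0.09 × (1 − 0.53) × 0.84 × 0.10 = 0.0028426
  romance scam: 0.20 × 0.34 × (1 − 0.89) × 0.08 × 0.88 = 0.00052659
Posterior odds = 0.0028426 / 0.00052659 ≈ 5.40.

5.40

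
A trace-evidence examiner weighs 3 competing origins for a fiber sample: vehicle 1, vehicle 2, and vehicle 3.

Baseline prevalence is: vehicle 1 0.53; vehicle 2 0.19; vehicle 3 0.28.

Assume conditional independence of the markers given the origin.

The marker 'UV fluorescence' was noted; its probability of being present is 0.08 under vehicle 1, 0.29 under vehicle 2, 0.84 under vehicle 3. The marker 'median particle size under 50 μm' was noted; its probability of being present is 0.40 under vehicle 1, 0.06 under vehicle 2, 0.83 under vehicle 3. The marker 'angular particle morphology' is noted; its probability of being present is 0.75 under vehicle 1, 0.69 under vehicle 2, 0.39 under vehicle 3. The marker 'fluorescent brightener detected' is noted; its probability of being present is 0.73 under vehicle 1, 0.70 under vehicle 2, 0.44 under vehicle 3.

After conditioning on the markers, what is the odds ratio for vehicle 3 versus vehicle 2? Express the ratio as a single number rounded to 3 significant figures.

21.0

Posterior odds equal prior odds times the likelihood ratio; only the two competing hypotheses matter.
  vehicle 3: 0.28 × 0.84 × 0.83 × 0.39 × 0.44 = 0.033499
  vehicle 2: 0.19 × 0.29 × 0.06 × 0.69 × 0.70 = 0.0015968
Posterior odds = 0.033499 / 0.0015968 ≈ 21.0.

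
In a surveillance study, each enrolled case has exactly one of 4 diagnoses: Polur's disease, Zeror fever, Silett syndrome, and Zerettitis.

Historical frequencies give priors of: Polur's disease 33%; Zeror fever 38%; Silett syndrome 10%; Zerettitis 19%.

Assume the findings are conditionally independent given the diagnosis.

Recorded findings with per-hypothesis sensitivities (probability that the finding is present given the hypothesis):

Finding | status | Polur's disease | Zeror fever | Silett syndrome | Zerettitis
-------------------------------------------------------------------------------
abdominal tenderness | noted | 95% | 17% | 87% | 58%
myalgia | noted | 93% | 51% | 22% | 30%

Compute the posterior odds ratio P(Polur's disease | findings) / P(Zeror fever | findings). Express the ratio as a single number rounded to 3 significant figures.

8.85

The normalizing constant cancels in an odds ratio, so compute prior × likelihood for the two hypotheses only:
  Polur's disease: 0.33 × 0.95 × 0.93 = 0.29156
  Zeror fever: 0.38 × 0.17 × 0.51 = 0.032946
Odds(Polur's disease : Zeror fever) = 0.29156 / 0.032946 ≈ 8.85.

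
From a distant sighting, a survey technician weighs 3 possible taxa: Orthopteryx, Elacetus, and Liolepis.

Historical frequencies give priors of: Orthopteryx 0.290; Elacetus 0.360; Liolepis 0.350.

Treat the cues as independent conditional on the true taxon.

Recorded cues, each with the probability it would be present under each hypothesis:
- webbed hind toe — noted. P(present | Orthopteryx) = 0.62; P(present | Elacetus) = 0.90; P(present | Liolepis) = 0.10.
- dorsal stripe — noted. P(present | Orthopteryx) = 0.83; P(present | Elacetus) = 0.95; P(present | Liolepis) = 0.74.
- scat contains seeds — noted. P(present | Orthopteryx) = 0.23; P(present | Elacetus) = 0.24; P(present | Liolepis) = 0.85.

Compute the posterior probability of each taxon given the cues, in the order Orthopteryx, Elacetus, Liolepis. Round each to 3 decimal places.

0.264, 0.567, 0.169

By Bayes' rule with conditional independence, the unnormalized weight for each hypothesis is prior × ∏ likelihoods:
  Orthopteryx: 0.290 × 0.62 × 0.83 × 0.23 = 0.034324
  Elacetus: 0.360 × 0.90 × 0.95 × 0.24 = 0.073872
  Liolepis: 0.350 × 0.10 × 0.74 × 0.85 = 0.022015
Marginal likelihood of the evidence = 0.13021.
P(Orthopteryx | evidence) = 0.034324 / 0.13021 ≈ 0.264
P(Elacetus | evidence) = 0.073872 / 0.13021 ≈ 0.567
P(Liolepis | evidence) = 0.022015 / 0.13021 ≈ 0.169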